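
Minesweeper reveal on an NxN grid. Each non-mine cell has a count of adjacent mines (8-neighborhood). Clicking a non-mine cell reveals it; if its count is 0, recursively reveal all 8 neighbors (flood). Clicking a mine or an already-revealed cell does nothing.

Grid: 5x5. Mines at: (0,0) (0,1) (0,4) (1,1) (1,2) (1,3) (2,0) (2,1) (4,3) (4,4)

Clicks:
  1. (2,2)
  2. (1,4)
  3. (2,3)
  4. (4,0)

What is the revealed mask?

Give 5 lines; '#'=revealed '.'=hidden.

Answer: .....
....#
..##.
###..
###..

Derivation:
Click 1 (2,2) count=4: revealed 1 new [(2,2)] -> total=1
Click 2 (1,4) count=2: revealed 1 new [(1,4)] -> total=2
Click 3 (2,3) count=2: revealed 1 new [(2,3)] -> total=3
Click 4 (4,0) count=0: revealed 6 new [(3,0) (3,1) (3,2) (4,0) (4,1) (4,2)] -> total=9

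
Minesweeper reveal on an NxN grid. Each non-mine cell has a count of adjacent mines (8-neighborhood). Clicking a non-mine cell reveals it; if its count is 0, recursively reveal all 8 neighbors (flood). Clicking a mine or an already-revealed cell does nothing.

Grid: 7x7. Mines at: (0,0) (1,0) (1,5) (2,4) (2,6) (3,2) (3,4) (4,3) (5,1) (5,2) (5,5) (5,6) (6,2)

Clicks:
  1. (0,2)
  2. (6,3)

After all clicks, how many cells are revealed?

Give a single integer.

Click 1 (0,2) count=0: revealed 11 new [(0,1) (0,2) (0,3) (0,4) (1,1) (1,2) (1,3) (1,4) (2,1) (2,2) (2,3)] -> total=11
Click 2 (6,3) count=2: revealed 1 new [(6,3)] -> total=12

Answer: 12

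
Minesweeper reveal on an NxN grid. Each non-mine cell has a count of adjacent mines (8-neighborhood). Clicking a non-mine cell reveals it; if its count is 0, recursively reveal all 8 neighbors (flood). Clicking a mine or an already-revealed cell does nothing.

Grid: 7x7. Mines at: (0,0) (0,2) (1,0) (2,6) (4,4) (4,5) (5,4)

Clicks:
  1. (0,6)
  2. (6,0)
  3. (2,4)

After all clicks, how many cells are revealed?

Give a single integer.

Answer: 34

Derivation:
Click 1 (0,6) count=0: revealed 34 new [(0,3) (0,4) (0,5) (0,6) (1,1) (1,2) (1,3) (1,4) (1,5) (1,6) (2,0) (2,1) (2,2) (2,3) (2,4) (2,5) (3,0) (3,1) (3,2) (3,3) (3,4) (3,5) (4,0) (4,1) (4,2) (4,3) (5,0) (5,1) (5,2) (5,3) (6,0) (6,1) (6,2) (6,3)] -> total=34
Click 2 (6,0) count=0: revealed 0 new [(none)] -> total=34
Click 3 (2,4) count=0: revealed 0 new [(none)] -> total=34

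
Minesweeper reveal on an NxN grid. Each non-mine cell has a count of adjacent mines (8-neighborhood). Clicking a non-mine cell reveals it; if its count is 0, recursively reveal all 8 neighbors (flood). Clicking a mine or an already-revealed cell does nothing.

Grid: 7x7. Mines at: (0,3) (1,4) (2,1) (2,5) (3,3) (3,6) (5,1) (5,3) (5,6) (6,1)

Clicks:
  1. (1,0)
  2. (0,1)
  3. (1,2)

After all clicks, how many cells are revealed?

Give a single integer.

Click 1 (1,0) count=1: revealed 1 new [(1,0)] -> total=1
Click 2 (0,1) count=0: revealed 5 new [(0,0) (0,1) (0,2) (1,1) (1,2)] -> total=6
Click 3 (1,2) count=2: revealed 0 new [(none)] -> total=6

Answer: 6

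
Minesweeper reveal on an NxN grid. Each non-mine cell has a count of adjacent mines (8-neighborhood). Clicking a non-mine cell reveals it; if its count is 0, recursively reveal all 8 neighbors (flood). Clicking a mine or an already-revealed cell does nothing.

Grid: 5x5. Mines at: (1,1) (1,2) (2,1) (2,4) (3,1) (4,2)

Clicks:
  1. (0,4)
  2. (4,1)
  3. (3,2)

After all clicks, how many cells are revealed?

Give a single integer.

Answer: 6

Derivation:
Click 1 (0,4) count=0: revealed 4 new [(0,3) (0,4) (1,3) (1,4)] -> total=4
Click 2 (4,1) count=2: revealed 1 new [(4,1)] -> total=5
Click 3 (3,2) count=3: revealed 1 new [(3,2)] -> total=6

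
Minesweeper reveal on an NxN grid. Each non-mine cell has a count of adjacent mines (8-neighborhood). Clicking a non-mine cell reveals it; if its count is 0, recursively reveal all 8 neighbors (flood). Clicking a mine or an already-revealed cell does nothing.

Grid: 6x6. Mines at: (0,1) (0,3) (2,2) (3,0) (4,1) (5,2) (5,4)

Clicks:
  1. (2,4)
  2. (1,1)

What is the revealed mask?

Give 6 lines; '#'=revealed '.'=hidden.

Answer: ....##
.#.###
...###
...###
...###
......

Derivation:
Click 1 (2,4) count=0: revealed 14 new [(0,4) (0,5) (1,3) (1,4) (1,5) (2,3) (2,4) (2,5) (3,3) (3,4) (3,5) (4,3) (4,4) (4,5)] -> total=14
Click 2 (1,1) count=2: revealed 1 new [(1,1)] -> total=15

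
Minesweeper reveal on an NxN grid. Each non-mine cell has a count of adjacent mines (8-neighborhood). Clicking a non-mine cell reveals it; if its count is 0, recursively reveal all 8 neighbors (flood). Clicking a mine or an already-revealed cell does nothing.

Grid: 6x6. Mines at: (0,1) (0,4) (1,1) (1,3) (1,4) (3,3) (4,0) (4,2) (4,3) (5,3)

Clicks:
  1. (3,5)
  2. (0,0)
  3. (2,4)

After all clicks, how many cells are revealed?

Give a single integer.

Click 1 (3,5) count=0: revealed 8 new [(2,4) (2,5) (3,4) (3,5) (4,4) (4,5) (5,4) (5,5)] -> total=8
Click 2 (0,0) count=2: revealed 1 new [(0,0)] -> total=9
Click 3 (2,4) count=3: revealed 0 new [(none)] -> total=9

Answer: 9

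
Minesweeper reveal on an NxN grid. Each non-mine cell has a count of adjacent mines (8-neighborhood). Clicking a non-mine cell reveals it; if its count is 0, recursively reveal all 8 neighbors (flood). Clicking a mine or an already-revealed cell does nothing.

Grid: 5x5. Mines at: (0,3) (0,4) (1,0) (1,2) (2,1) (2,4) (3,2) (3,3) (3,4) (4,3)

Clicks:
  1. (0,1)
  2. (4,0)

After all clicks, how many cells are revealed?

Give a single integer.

Answer: 5

Derivation:
Click 1 (0,1) count=2: revealed 1 new [(0,1)] -> total=1
Click 2 (4,0) count=0: revealed 4 new [(3,0) (3,1) (4,0) (4,1)] -> total=5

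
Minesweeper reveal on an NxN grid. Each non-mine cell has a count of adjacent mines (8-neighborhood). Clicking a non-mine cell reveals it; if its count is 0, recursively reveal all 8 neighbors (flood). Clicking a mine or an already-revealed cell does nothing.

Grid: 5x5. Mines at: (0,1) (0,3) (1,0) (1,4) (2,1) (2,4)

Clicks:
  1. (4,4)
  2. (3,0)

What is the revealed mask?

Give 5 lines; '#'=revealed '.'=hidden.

Click 1 (4,4) count=0: revealed 10 new [(3,0) (3,1) (3,2) (3,3) (3,4) (4,0) (4,1) (4,2) (4,3) (4,4)] -> total=10
Click 2 (3,0) count=1: revealed 0 new [(none)] -> total=10

Answer: .....
.....
.....
#####
#####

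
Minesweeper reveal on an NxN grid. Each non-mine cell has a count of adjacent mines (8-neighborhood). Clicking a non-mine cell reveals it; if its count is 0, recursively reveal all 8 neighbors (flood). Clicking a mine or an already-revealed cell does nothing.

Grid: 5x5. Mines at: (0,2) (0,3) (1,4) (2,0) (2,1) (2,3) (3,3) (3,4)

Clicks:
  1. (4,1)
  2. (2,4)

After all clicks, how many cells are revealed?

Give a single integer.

Click 1 (4,1) count=0: revealed 6 new [(3,0) (3,1) (3,2) (4,0) (4,1) (4,2)] -> total=6
Click 2 (2,4) count=4: revealed 1 new [(2,4)] -> total=7

Answer: 7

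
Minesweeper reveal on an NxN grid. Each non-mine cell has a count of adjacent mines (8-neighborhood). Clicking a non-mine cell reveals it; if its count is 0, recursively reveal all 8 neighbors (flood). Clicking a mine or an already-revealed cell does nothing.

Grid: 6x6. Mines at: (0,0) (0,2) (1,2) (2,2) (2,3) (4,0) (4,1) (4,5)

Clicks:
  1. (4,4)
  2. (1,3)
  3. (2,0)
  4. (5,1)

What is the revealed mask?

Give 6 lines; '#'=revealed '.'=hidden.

Answer: ......
##.#..
##....
##....
....#.
.#....

Derivation:
Click 1 (4,4) count=1: revealed 1 new [(4,4)] -> total=1
Click 2 (1,3) count=4: revealed 1 new [(1,3)] -> total=2
Click 3 (2,0) count=0: revealed 6 new [(1,0) (1,1) (2,0) (2,1) (3,0) (3,1)] -> total=8
Click 4 (5,1) count=2: revealed 1 new [(5,1)] -> total=9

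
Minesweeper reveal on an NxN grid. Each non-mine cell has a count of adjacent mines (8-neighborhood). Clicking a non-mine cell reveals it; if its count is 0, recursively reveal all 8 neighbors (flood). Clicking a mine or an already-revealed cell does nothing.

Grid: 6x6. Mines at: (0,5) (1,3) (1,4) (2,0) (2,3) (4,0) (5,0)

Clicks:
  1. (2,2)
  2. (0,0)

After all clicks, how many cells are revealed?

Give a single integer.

Answer: 7

Derivation:
Click 1 (2,2) count=2: revealed 1 new [(2,2)] -> total=1
Click 2 (0,0) count=0: revealed 6 new [(0,0) (0,1) (0,2) (1,0) (1,1) (1,2)] -> total=7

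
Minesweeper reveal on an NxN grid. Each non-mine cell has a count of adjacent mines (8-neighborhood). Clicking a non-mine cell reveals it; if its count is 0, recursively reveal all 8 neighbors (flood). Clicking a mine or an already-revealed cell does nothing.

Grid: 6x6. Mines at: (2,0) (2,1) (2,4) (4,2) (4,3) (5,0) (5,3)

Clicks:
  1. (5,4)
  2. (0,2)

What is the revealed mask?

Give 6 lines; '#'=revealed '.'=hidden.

Answer: ######
######
......
......
......
....#.

Derivation:
Click 1 (5,4) count=2: revealed 1 new [(5,4)] -> total=1
Click 2 (0,2) count=0: revealed 12 new [(0,0) (0,1) (0,2) (0,3) (0,4) (0,5) (1,0) (1,1) (1,2) (1,3) (1,4) (1,5)] -> total=13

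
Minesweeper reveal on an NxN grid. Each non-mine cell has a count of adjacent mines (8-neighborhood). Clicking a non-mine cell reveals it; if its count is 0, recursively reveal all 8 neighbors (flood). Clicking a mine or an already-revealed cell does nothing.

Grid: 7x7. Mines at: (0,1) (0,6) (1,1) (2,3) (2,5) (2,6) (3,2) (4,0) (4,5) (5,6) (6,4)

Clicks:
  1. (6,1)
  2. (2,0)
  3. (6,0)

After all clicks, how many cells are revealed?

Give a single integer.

Click 1 (6,1) count=0: revealed 11 new [(4,1) (4,2) (4,3) (5,0) (5,1) (5,2) (5,3) (6,0) (6,1) (6,2) (6,3)] -> total=11
Click 2 (2,0) count=1: revealed 1 new [(2,0)] -> total=12
Click 3 (6,0) count=0: revealed 0 new [(none)] -> total=12

Answer: 12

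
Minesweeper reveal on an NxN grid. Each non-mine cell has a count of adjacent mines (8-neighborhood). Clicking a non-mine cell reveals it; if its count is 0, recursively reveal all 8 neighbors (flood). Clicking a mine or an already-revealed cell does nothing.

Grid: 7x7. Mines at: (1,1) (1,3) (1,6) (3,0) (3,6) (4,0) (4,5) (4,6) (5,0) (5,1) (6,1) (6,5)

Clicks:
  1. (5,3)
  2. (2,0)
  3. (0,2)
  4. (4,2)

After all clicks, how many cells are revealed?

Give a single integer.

Answer: 20

Derivation:
Click 1 (5,3) count=0: revealed 18 new [(2,1) (2,2) (2,3) (2,4) (3,1) (3,2) (3,3) (3,4) (4,1) (4,2) (4,3) (4,4) (5,2) (5,3) (5,4) (6,2) (6,3) (6,4)] -> total=18
Click 2 (2,0) count=2: revealed 1 new [(2,0)] -> total=19
Click 3 (0,2) count=2: revealed 1 new [(0,2)] -> total=20
Click 4 (4,2) count=1: revealed 0 new [(none)] -> total=20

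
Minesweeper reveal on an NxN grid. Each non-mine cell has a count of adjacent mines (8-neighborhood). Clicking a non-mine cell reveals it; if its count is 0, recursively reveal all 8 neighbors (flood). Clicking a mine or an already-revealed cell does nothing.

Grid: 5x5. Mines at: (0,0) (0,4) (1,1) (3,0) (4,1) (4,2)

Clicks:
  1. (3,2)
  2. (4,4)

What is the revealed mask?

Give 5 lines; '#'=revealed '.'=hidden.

Answer: .....
..###
..###
..###
...##

Derivation:
Click 1 (3,2) count=2: revealed 1 new [(3,2)] -> total=1
Click 2 (4,4) count=0: revealed 10 new [(1,2) (1,3) (1,4) (2,2) (2,3) (2,4) (3,3) (3,4) (4,3) (4,4)] -> total=11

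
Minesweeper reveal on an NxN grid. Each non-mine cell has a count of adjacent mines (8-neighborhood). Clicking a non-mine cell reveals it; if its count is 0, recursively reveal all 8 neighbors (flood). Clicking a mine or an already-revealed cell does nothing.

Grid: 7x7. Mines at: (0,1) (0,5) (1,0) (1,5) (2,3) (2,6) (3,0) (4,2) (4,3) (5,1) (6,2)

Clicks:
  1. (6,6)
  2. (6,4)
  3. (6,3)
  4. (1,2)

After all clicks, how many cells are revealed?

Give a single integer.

Answer: 15

Derivation:
Click 1 (6,6) count=0: revealed 14 new [(3,4) (3,5) (3,6) (4,4) (4,5) (4,6) (5,3) (5,4) (5,5) (5,6) (6,3) (6,4) (6,5) (6,6)] -> total=14
Click 2 (6,4) count=0: revealed 0 new [(none)] -> total=14
Click 3 (6,3) count=1: revealed 0 new [(none)] -> total=14
Click 4 (1,2) count=2: revealed 1 new [(1,2)] -> total=15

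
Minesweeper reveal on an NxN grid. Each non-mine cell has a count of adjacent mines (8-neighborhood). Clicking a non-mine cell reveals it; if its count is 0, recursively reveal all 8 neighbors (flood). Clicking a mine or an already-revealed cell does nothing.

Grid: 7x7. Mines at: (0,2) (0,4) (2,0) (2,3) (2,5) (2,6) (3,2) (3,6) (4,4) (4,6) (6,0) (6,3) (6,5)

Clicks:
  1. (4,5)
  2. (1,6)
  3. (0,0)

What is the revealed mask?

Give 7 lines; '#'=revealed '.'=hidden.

Click 1 (4,5) count=3: revealed 1 new [(4,5)] -> total=1
Click 2 (1,6) count=2: revealed 1 new [(1,6)] -> total=2
Click 3 (0,0) count=0: revealed 4 new [(0,0) (0,1) (1,0) (1,1)] -> total=6

Answer: ##.....
##....#
.......
.......
.....#.
.......
.......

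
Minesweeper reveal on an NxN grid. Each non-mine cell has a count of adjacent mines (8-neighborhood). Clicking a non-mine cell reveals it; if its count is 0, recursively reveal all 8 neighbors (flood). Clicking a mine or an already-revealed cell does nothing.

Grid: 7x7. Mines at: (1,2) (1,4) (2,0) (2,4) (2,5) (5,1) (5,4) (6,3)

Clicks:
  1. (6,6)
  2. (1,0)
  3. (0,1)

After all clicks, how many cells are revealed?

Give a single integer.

Answer: 10

Derivation:
Click 1 (6,6) count=0: revealed 8 new [(3,5) (3,6) (4,5) (4,6) (5,5) (5,6) (6,5) (6,6)] -> total=8
Click 2 (1,0) count=1: revealed 1 new [(1,0)] -> total=9
Click 3 (0,1) count=1: revealed 1 new [(0,1)] -> total=10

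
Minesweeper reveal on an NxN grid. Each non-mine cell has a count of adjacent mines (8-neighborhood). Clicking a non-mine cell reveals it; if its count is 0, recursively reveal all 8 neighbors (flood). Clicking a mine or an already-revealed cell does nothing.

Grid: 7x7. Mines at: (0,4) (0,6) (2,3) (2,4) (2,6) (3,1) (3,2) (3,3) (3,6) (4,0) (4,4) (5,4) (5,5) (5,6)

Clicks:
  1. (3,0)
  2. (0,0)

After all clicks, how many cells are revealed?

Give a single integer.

Click 1 (3,0) count=2: revealed 1 new [(3,0)] -> total=1
Click 2 (0,0) count=0: revealed 11 new [(0,0) (0,1) (0,2) (0,3) (1,0) (1,1) (1,2) (1,3) (2,0) (2,1) (2,2)] -> total=12

Answer: 12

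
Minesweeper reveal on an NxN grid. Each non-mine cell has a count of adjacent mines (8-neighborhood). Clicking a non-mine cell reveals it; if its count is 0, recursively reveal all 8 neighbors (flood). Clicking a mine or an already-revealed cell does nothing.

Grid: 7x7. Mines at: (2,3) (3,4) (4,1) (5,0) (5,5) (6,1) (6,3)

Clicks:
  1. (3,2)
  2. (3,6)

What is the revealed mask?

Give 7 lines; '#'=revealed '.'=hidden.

Answer: #######
#######
###.###
###..##
.....##
.......
.......

Derivation:
Click 1 (3,2) count=2: revealed 1 new [(3,2)] -> total=1
Click 2 (3,6) count=0: revealed 26 new [(0,0) (0,1) (0,2) (0,3) (0,4) (0,5) (0,6) (1,0) (1,1) (1,2) (1,3) (1,4) (1,5) (1,6) (2,0) (2,1) (2,2) (2,4) (2,5) (2,6) (3,0) (3,1) (3,5) (3,6) (4,5) (4,6)] -> total=27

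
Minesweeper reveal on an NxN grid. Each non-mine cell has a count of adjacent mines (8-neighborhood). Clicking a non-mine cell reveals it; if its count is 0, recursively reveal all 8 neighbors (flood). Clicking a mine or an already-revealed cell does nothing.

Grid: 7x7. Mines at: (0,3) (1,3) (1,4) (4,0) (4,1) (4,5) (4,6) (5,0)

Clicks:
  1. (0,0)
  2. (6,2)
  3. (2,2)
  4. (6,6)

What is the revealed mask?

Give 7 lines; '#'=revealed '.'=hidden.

Answer: ###....
###....
#####..
#####..
..###..
.######
.######

Derivation:
Click 1 (0,0) count=0: revealed 12 new [(0,0) (0,1) (0,2) (1,0) (1,1) (1,2) (2,0) (2,1) (2,2) (3,0) (3,1) (3,2)] -> total=12
Click 2 (6,2) count=0: revealed 19 new [(2,3) (2,4) (3,3) (3,4) (4,2) (4,3) (4,4) (5,1) (5,2) (5,3) (5,4) (5,5) (5,6) (6,1) (6,2) (6,3) (6,4) (6,5) (6,6)] -> total=31
Click 3 (2,2) count=1: revealed 0 new [(none)] -> total=31
Click 4 (6,6) count=0: revealed 0 new [(none)] -> total=31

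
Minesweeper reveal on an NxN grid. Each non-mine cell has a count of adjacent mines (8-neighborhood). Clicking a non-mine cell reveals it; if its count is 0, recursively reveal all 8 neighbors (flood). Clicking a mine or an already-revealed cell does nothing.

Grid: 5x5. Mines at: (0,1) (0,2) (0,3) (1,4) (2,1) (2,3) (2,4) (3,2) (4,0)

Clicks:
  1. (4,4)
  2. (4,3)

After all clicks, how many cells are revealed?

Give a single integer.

Click 1 (4,4) count=0: revealed 4 new [(3,3) (3,4) (4,3) (4,4)] -> total=4
Click 2 (4,3) count=1: revealed 0 new [(none)] -> total=4

Answer: 4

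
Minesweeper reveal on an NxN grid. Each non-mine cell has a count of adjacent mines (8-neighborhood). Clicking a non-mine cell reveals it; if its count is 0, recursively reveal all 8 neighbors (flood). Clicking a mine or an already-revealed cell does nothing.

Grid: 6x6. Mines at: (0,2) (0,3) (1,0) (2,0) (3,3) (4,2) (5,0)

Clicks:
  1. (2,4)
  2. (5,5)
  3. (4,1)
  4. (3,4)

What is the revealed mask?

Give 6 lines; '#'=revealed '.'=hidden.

Answer: ....##
....##
....##
....##
.#.###
...###

Derivation:
Click 1 (2,4) count=1: revealed 1 new [(2,4)] -> total=1
Click 2 (5,5) count=0: revealed 13 new [(0,4) (0,5) (1,4) (1,5) (2,5) (3,4) (3,5) (4,3) (4,4) (4,5) (5,3) (5,4) (5,5)] -> total=14
Click 3 (4,1) count=2: revealed 1 new [(4,1)] -> total=15
Click 4 (3,4) count=1: revealed 0 new [(none)] -> total=15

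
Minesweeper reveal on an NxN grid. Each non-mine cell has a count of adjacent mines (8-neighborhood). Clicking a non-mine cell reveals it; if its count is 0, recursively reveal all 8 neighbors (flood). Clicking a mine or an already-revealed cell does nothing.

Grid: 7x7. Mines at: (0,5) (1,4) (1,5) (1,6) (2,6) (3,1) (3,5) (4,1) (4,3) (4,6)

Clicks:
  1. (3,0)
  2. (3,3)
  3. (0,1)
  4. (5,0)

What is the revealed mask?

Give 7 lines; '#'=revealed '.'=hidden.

Click 1 (3,0) count=2: revealed 1 new [(3,0)] -> total=1
Click 2 (3,3) count=1: revealed 1 new [(3,3)] -> total=2
Click 3 (0,1) count=0: revealed 12 new [(0,0) (0,1) (0,2) (0,3) (1,0) (1,1) (1,2) (1,3) (2,0) (2,1) (2,2) (2,3)] -> total=14
Click 4 (5,0) count=1: revealed 1 new [(5,0)] -> total=15

Answer: ####...
####...
####...
#..#...
.......
#......
.......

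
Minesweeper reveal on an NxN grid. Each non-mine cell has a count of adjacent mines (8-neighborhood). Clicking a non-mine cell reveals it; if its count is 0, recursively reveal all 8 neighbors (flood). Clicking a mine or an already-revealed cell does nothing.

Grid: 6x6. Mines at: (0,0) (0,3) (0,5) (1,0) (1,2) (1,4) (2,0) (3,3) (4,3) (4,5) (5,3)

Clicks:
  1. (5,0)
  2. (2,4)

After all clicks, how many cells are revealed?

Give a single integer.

Click 1 (5,0) count=0: revealed 9 new [(3,0) (3,1) (3,2) (4,0) (4,1) (4,2) (5,0) (5,1) (5,2)] -> total=9
Click 2 (2,4) count=2: revealed 1 new [(2,4)] -> total=10

Answer: 10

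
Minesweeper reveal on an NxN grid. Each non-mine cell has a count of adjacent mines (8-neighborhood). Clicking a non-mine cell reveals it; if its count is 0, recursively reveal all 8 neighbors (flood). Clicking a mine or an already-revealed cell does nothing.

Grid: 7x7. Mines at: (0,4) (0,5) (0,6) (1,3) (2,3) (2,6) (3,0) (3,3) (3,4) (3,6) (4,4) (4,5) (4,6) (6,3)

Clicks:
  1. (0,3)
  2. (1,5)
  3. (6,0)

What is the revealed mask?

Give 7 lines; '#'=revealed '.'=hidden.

Answer: ...#...
.....#.
.......
.......
###....
###....
###....

Derivation:
Click 1 (0,3) count=2: revealed 1 new [(0,3)] -> total=1
Click 2 (1,5) count=4: revealed 1 new [(1,5)] -> total=2
Click 3 (6,0) count=0: revealed 9 new [(4,0) (4,1) (4,2) (5,0) (5,1) (5,2) (6,0) (6,1) (6,2)] -> total=11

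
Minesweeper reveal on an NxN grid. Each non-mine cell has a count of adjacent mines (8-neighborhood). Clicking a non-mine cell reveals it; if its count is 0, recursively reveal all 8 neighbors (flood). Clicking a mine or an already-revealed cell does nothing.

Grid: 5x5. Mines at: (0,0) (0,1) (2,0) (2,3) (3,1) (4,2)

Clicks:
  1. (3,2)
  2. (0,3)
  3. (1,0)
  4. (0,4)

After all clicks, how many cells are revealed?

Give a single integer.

Answer: 8

Derivation:
Click 1 (3,2) count=3: revealed 1 new [(3,2)] -> total=1
Click 2 (0,3) count=0: revealed 6 new [(0,2) (0,3) (0,4) (1,2) (1,3) (1,4)] -> total=7
Click 3 (1,0) count=3: revealed 1 new [(1,0)] -> total=8
Click 4 (0,4) count=0: revealed 0 new [(none)] -> total=8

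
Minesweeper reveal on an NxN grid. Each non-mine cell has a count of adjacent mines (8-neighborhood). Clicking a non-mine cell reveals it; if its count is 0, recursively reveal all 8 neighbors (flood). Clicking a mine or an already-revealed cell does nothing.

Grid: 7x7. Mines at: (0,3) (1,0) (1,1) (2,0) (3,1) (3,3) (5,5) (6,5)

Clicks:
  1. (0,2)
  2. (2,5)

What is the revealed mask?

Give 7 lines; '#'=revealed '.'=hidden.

Answer: ..#.###
....###
....###
....###
....###
.......
.......

Derivation:
Click 1 (0,2) count=2: revealed 1 new [(0,2)] -> total=1
Click 2 (2,5) count=0: revealed 15 new [(0,4) (0,5) (0,6) (1,4) (1,5) (1,6) (2,4) (2,5) (2,6) (3,4) (3,5) (3,6) (4,4) (4,5) (4,6)] -> total=16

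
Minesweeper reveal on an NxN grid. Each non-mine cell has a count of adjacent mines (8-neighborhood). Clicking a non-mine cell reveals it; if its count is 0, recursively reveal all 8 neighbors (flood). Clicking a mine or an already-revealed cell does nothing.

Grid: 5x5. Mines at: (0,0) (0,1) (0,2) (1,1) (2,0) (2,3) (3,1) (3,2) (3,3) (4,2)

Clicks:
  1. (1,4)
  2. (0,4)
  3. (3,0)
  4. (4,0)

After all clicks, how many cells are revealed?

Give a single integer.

Click 1 (1,4) count=1: revealed 1 new [(1,4)] -> total=1
Click 2 (0,4) count=0: revealed 3 new [(0,3) (0,4) (1,3)] -> total=4
Click 3 (3,0) count=2: revealed 1 new [(3,0)] -> total=5
Click 4 (4,0) count=1: revealed 1 new [(4,0)] -> total=6

Answer: 6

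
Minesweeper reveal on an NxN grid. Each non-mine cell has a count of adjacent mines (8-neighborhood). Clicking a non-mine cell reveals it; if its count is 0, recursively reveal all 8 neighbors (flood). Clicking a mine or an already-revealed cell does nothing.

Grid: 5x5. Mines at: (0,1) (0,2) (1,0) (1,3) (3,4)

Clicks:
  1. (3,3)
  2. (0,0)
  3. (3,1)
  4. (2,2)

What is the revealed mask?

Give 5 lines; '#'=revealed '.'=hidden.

Answer: #....
.....
####.
####.
####.

Derivation:
Click 1 (3,3) count=1: revealed 1 new [(3,3)] -> total=1
Click 2 (0,0) count=2: revealed 1 new [(0,0)] -> total=2
Click 3 (3,1) count=0: revealed 11 new [(2,0) (2,1) (2,2) (2,3) (3,0) (3,1) (3,2) (4,0) (4,1) (4,2) (4,3)] -> total=13
Click 4 (2,2) count=1: revealed 0 new [(none)] -> total=13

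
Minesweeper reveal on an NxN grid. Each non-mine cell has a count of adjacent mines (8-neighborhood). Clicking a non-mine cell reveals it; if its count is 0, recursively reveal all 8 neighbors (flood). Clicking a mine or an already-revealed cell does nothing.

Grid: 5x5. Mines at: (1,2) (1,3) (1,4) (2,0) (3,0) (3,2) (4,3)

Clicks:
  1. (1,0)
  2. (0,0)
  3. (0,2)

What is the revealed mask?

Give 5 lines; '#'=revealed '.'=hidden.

Answer: ###..
##...
.....
.....
.....

Derivation:
Click 1 (1,0) count=1: revealed 1 new [(1,0)] -> total=1
Click 2 (0,0) count=0: revealed 3 new [(0,0) (0,1) (1,1)] -> total=4
Click 3 (0,2) count=2: revealed 1 new [(0,2)] -> total=5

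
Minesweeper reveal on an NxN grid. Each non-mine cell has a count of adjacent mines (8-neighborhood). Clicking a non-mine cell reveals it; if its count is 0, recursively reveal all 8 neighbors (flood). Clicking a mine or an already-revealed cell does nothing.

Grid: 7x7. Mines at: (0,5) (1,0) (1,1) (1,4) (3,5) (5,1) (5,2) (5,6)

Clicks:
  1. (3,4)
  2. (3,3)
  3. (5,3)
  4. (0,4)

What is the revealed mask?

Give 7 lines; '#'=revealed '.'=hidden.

Click 1 (3,4) count=1: revealed 1 new [(3,4)] -> total=1
Click 2 (3,3) count=0: revealed 14 new [(2,0) (2,1) (2,2) (2,3) (2,4) (3,0) (3,1) (3,2) (3,3) (4,0) (4,1) (4,2) (4,3) (4,4)] -> total=15
Click 3 (5,3) count=1: revealed 1 new [(5,3)] -> total=16
Click 4 (0,4) count=2: revealed 1 new [(0,4)] -> total=17

Answer: ....#..
.......
#####..
#####..
#####..
...#...
.......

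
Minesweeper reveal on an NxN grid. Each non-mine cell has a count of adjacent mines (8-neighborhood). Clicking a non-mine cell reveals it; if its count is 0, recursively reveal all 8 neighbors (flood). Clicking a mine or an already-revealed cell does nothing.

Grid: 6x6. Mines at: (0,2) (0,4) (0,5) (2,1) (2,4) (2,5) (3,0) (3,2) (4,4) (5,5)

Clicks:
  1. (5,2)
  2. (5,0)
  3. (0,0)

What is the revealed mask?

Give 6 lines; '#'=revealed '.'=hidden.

Click 1 (5,2) count=0: revealed 8 new [(4,0) (4,1) (4,2) (4,3) (5,0) (5,1) (5,2) (5,3)] -> total=8
Click 2 (5,0) count=0: revealed 0 new [(none)] -> total=8
Click 3 (0,0) count=0: revealed 4 new [(0,0) (0,1) (1,0) (1,1)] -> total=12

Answer: ##....
##....
......
......
####..
####..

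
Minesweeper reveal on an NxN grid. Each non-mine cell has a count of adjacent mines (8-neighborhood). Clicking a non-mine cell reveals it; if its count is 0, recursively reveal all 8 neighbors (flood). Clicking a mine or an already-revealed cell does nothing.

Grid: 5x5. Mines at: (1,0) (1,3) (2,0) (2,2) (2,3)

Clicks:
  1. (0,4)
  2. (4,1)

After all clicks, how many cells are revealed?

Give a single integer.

Answer: 11

Derivation:
Click 1 (0,4) count=1: revealed 1 new [(0,4)] -> total=1
Click 2 (4,1) count=0: revealed 10 new [(3,0) (3,1) (3,2) (3,3) (3,4) (4,0) (4,1) (4,2) (4,3) (4,4)] -> total=11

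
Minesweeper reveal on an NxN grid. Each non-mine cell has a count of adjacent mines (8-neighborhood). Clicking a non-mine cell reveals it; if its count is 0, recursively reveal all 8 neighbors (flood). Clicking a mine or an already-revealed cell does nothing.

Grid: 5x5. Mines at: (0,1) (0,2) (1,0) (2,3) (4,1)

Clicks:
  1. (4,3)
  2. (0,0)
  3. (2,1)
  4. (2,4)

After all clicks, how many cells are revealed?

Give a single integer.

Answer: 9

Derivation:
Click 1 (4,3) count=0: revealed 6 new [(3,2) (3,3) (3,4) (4,2) (4,3) (4,4)] -> total=6
Click 2 (0,0) count=2: revealed 1 new [(0,0)] -> total=7
Click 3 (2,1) count=1: revealed 1 new [(2,1)] -> total=8
Click 4 (2,4) count=1: revealed 1 new [(2,4)] -> total=9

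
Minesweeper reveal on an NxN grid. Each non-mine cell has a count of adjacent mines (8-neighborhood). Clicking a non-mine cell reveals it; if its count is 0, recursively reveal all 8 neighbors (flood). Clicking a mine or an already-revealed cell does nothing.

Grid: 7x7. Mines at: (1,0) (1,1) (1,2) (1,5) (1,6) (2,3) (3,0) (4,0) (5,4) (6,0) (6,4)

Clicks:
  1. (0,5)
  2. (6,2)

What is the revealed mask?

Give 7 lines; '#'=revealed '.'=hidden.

Click 1 (0,5) count=2: revealed 1 new [(0,5)] -> total=1
Click 2 (6,2) count=0: revealed 12 new [(3,1) (3,2) (3,3) (4,1) (4,2) (4,3) (5,1) (5,2) (5,3) (6,1) (6,2) (6,3)] -> total=13

Answer: .....#.
.......
.......
.###...
.###...
.###...
.###...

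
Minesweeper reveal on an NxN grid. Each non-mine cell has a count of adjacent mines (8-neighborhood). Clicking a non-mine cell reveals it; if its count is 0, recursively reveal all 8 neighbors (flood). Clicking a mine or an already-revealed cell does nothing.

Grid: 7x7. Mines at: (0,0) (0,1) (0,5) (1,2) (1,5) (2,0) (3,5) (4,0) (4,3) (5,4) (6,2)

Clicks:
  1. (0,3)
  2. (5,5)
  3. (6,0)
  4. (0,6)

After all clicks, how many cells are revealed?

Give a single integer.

Answer: 7

Derivation:
Click 1 (0,3) count=1: revealed 1 new [(0,3)] -> total=1
Click 2 (5,5) count=1: revealed 1 new [(5,5)] -> total=2
Click 3 (6,0) count=0: revealed 4 new [(5,0) (5,1) (6,0) (6,1)] -> total=6
Click 4 (0,6) count=2: revealed 1 new [(0,6)] -> total=7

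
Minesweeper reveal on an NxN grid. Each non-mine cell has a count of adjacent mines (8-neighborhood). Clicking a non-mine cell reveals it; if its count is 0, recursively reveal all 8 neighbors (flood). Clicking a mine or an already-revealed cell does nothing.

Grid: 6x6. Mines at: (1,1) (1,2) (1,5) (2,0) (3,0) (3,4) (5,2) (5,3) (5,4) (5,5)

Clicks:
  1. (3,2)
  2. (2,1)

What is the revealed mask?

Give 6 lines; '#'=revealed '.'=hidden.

Click 1 (3,2) count=0: revealed 9 new [(2,1) (2,2) (2,3) (3,1) (3,2) (3,3) (4,1) (4,2) (4,3)] -> total=9
Click 2 (2,1) count=4: revealed 0 new [(none)] -> total=9

Answer: ......
......
.###..
.###..
.###..
......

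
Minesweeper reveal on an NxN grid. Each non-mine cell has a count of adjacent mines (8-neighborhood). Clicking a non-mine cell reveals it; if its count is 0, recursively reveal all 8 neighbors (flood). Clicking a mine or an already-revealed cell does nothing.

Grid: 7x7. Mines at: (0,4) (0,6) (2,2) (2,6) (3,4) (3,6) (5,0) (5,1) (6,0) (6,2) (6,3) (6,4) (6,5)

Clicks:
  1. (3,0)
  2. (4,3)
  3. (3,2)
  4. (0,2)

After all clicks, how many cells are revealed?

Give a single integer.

Answer: 16

Derivation:
Click 1 (3,0) count=0: revealed 14 new [(0,0) (0,1) (0,2) (0,3) (1,0) (1,1) (1,2) (1,3) (2,0) (2,1) (3,0) (3,1) (4,0) (4,1)] -> total=14
Click 2 (4,3) count=1: revealed 1 new [(4,3)] -> total=15
Click 3 (3,2) count=1: revealed 1 new [(3,2)] -> total=16
Click 4 (0,2) count=0: revealed 0 new [(none)] -> total=16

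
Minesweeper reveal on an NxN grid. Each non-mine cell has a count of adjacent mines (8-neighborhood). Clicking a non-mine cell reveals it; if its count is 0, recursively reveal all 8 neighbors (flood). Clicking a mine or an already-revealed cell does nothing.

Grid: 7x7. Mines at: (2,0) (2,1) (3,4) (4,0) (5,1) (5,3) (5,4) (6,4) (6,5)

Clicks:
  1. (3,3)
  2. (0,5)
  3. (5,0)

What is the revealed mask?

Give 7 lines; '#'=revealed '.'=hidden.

Click 1 (3,3) count=1: revealed 1 new [(3,3)] -> total=1
Click 2 (0,5) count=0: revealed 25 new [(0,0) (0,1) (0,2) (0,3) (0,4) (0,5) (0,6) (1,0) (1,1) (1,2) (1,3) (1,4) (1,5) (1,6) (2,2) (2,3) (2,4) (2,5) (2,6) (3,5) (3,6) (4,5) (4,6) (5,5) (5,6)] -> total=26
Click 3 (5,0) count=2: revealed 1 new [(5,0)] -> total=27

Answer: #######
#######
..#####
...#.##
.....##
#....##
.......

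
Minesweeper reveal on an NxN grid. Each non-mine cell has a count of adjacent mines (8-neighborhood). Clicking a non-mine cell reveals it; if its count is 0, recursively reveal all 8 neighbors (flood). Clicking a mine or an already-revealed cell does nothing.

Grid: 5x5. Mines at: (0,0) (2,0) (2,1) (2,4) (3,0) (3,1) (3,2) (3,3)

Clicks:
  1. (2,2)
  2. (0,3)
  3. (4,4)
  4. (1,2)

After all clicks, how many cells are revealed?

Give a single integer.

Answer: 10

Derivation:
Click 1 (2,2) count=4: revealed 1 new [(2,2)] -> total=1
Click 2 (0,3) count=0: revealed 8 new [(0,1) (0,2) (0,3) (0,4) (1,1) (1,2) (1,3) (1,4)] -> total=9
Click 3 (4,4) count=1: revealed 1 new [(4,4)] -> total=10
Click 4 (1,2) count=1: revealed 0 new [(none)] -> total=10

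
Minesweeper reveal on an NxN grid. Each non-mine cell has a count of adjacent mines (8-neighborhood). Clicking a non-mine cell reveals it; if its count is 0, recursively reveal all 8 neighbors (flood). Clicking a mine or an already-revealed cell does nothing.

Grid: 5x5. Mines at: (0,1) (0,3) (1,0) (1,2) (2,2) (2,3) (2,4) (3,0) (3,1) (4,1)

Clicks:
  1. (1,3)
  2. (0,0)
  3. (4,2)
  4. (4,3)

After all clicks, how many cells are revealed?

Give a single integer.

Answer: 8

Derivation:
Click 1 (1,3) count=5: revealed 1 new [(1,3)] -> total=1
Click 2 (0,0) count=2: revealed 1 new [(0,0)] -> total=2
Click 3 (4,2) count=2: revealed 1 new [(4,2)] -> total=3
Click 4 (4,3) count=0: revealed 5 new [(3,2) (3,3) (3,4) (4,3) (4,4)] -> total=8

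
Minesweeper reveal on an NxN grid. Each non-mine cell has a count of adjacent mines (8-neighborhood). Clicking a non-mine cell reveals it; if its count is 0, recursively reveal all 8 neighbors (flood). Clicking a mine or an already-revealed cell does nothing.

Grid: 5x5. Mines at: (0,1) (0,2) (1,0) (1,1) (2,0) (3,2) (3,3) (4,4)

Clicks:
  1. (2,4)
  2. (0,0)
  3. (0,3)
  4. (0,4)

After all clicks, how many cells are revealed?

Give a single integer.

Answer: 7

Derivation:
Click 1 (2,4) count=1: revealed 1 new [(2,4)] -> total=1
Click 2 (0,0) count=3: revealed 1 new [(0,0)] -> total=2
Click 3 (0,3) count=1: revealed 1 new [(0,3)] -> total=3
Click 4 (0,4) count=0: revealed 4 new [(0,4) (1,3) (1,4) (2,3)] -> total=7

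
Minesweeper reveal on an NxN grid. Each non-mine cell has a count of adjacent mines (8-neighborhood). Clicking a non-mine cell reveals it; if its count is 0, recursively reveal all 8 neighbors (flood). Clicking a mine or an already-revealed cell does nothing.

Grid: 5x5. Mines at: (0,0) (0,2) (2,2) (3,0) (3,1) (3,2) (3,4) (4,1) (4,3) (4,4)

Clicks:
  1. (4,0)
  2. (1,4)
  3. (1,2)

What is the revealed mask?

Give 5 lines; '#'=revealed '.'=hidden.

Answer: ...##
..###
...##
.....
#....

Derivation:
Click 1 (4,0) count=3: revealed 1 new [(4,0)] -> total=1
Click 2 (1,4) count=0: revealed 6 new [(0,3) (0,4) (1,3) (1,4) (2,3) (2,4)] -> total=7
Click 3 (1,2) count=2: revealed 1 new [(1,2)] -> total=8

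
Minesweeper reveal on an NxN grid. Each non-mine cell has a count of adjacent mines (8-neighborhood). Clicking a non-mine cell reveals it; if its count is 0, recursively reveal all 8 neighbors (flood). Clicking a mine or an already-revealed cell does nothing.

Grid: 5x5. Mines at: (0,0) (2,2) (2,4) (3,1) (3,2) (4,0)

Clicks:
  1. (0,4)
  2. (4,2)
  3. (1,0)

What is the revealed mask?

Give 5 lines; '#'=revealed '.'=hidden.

Click 1 (0,4) count=0: revealed 8 new [(0,1) (0,2) (0,3) (0,4) (1,1) (1,2) (1,3) (1,4)] -> total=8
Click 2 (4,2) count=2: revealed 1 new [(4,2)] -> total=9
Click 3 (1,0) count=1: revealed 1 new [(1,0)] -> total=10

Answer: .####
#####
.....
.....
..#..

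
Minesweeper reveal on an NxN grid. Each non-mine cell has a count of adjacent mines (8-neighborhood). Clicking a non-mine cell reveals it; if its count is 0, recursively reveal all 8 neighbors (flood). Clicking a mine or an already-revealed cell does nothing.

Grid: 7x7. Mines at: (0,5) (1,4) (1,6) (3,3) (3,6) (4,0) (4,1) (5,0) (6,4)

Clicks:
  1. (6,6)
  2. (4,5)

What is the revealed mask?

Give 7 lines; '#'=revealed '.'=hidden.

Answer: .......
.......
.......
.......
.....##
.....##
.....##

Derivation:
Click 1 (6,6) count=0: revealed 6 new [(4,5) (4,6) (5,5) (5,6) (6,5) (6,6)] -> total=6
Click 2 (4,5) count=1: revealed 0 new [(none)] -> total=6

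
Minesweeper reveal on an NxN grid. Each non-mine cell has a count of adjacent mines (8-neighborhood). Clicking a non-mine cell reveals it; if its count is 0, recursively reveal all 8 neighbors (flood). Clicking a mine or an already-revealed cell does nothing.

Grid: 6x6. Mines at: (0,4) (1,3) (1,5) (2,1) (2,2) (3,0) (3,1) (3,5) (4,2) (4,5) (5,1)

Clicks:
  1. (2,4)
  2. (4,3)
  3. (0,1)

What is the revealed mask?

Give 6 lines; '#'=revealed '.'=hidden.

Answer: ###...
###...
....#.
......
...#..
......

Derivation:
Click 1 (2,4) count=3: revealed 1 new [(2,4)] -> total=1
Click 2 (4,3) count=1: revealed 1 new [(4,3)] -> total=2
Click 3 (0,1) count=0: revealed 6 new [(0,0) (0,1) (0,2) (1,0) (1,1) (1,2)] -> total=8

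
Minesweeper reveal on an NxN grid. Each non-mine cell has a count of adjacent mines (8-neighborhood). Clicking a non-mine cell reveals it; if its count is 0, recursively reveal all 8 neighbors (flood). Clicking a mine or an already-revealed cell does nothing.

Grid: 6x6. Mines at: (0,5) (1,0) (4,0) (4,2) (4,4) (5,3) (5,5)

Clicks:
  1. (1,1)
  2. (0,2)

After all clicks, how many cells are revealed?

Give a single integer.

Answer: 19

Derivation:
Click 1 (1,1) count=1: revealed 1 new [(1,1)] -> total=1
Click 2 (0,2) count=0: revealed 18 new [(0,1) (0,2) (0,3) (0,4) (1,2) (1,3) (1,4) (1,5) (2,1) (2,2) (2,3) (2,4) (2,5) (3,1) (3,2) (3,3) (3,4) (3,5)] -> total=19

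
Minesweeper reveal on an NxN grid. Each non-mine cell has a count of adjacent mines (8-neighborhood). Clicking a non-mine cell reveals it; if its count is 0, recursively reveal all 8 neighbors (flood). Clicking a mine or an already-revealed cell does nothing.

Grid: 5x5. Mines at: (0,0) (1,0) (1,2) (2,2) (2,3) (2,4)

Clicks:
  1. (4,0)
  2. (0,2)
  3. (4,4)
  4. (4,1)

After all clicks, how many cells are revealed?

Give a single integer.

Click 1 (4,0) count=0: revealed 12 new [(2,0) (2,1) (3,0) (3,1) (3,2) (3,3) (3,4) (4,0) (4,1) (4,2) (4,3) (4,4)] -> total=12
Click 2 (0,2) count=1: revealed 1 new [(0,2)] -> total=13
Click 3 (4,4) count=0: revealed 0 new [(none)] -> total=13
Click 4 (4,1) count=0: revealed 0 new [(none)] -> total=13

Answer: 13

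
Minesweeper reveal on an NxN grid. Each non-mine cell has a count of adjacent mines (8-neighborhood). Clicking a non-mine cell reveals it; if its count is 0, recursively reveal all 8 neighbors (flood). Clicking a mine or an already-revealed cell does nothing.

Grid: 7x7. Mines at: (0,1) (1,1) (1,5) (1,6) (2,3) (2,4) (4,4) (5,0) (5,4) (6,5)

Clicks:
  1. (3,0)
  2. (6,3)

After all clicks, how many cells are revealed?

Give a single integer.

Click 1 (3,0) count=0: revealed 17 new [(2,0) (2,1) (2,2) (3,0) (3,1) (3,2) (3,3) (4,0) (4,1) (4,2) (4,3) (5,1) (5,2) (5,3) (6,1) (6,2) (6,3)] -> total=17
Click 2 (6,3) count=1: revealed 0 new [(none)] -> total=17

Answer: 17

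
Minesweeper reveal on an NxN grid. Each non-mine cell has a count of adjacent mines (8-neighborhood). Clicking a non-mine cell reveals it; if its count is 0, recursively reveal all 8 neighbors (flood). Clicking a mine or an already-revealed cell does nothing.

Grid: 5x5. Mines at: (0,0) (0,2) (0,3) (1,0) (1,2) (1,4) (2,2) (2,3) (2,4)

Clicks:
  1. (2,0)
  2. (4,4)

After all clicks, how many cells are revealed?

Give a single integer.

Click 1 (2,0) count=1: revealed 1 new [(2,0)] -> total=1
Click 2 (4,4) count=0: revealed 11 new [(2,1) (3,0) (3,1) (3,2) (3,3) (3,4) (4,0) (4,1) (4,2) (4,3) (4,4)] -> total=12

Answer: 12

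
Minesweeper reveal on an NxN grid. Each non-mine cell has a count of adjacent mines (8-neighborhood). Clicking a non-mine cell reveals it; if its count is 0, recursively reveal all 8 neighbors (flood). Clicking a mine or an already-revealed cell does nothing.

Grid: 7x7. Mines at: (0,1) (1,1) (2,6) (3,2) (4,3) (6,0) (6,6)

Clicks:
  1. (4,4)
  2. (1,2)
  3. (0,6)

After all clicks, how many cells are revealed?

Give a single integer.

Click 1 (4,4) count=1: revealed 1 new [(4,4)] -> total=1
Click 2 (1,2) count=2: revealed 1 new [(1,2)] -> total=2
Click 3 (0,6) count=0: revealed 16 new [(0,2) (0,3) (0,4) (0,5) (0,6) (1,3) (1,4) (1,5) (1,6) (2,2) (2,3) (2,4) (2,5) (3,3) (3,4) (3,5)] -> total=18

Answer: 18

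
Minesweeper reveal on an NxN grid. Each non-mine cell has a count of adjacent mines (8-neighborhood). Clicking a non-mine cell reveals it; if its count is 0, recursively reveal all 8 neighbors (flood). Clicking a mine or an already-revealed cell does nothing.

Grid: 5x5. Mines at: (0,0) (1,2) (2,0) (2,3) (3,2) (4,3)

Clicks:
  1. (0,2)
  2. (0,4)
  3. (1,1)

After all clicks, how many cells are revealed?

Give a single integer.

Answer: 6

Derivation:
Click 1 (0,2) count=1: revealed 1 new [(0,2)] -> total=1
Click 2 (0,4) count=0: revealed 4 new [(0,3) (0,4) (1,3) (1,4)] -> total=5
Click 3 (1,1) count=3: revealed 1 new [(1,1)] -> total=6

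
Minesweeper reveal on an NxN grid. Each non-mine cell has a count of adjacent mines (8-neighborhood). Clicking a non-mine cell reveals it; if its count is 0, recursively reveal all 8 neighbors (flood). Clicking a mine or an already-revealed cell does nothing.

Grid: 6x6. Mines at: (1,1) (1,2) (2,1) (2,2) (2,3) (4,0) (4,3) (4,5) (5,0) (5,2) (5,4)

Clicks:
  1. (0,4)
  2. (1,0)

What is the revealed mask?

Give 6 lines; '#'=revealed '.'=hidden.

Answer: ...###
#..###
....##
....##
......
......

Derivation:
Click 1 (0,4) count=0: revealed 10 new [(0,3) (0,4) (0,5) (1,3) (1,4) (1,5) (2,4) (2,5) (3,4) (3,5)] -> total=10
Click 2 (1,0) count=2: revealed 1 new [(1,0)] -> total=11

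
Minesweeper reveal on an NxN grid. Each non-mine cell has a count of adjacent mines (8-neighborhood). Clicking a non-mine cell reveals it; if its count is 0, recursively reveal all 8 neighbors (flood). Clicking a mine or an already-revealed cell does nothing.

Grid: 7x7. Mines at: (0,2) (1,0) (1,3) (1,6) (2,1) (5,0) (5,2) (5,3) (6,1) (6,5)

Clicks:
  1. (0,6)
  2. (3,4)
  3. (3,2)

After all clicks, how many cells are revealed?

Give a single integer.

Answer: 19

Derivation:
Click 1 (0,6) count=1: revealed 1 new [(0,6)] -> total=1
Click 2 (3,4) count=0: revealed 18 new [(2,2) (2,3) (2,4) (2,5) (2,6) (3,2) (3,3) (3,4) (3,5) (3,6) (4,2) (4,3) (4,4) (4,5) (4,6) (5,4) (5,5) (5,6)] -> total=19
Click 3 (3,2) count=1: revealed 0 new [(none)] -> total=19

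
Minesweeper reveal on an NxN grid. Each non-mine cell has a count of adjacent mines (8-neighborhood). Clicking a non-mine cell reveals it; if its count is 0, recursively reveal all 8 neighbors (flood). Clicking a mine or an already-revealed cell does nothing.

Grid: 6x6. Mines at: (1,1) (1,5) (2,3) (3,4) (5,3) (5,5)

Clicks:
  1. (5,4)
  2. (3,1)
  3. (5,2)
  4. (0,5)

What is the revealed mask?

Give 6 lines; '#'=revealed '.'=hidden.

Answer: .....#
......
###...
###...
###...
###.#.

Derivation:
Click 1 (5,4) count=2: revealed 1 new [(5,4)] -> total=1
Click 2 (3,1) count=0: revealed 12 new [(2,0) (2,1) (2,2) (3,0) (3,1) (3,2) (4,0) (4,1) (4,2) (5,0) (5,1) (5,2)] -> total=13
Click 3 (5,2) count=1: revealed 0 new [(none)] -> total=13
Click 4 (0,5) count=1: revealed 1 new [(0,5)] -> total=14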